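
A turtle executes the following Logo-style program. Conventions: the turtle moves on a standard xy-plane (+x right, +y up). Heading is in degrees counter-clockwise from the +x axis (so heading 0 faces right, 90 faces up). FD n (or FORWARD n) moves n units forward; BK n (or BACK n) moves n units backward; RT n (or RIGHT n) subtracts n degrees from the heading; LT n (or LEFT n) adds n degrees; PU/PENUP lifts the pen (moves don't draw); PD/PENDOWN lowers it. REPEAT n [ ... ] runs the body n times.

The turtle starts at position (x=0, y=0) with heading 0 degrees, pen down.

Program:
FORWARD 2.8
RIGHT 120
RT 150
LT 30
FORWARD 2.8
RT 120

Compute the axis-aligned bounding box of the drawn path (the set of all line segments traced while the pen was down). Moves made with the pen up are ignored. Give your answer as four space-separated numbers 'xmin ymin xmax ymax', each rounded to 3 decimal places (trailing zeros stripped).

Answer: 0 0 2.8 2.425

Derivation:
Executing turtle program step by step:
Start: pos=(0,0), heading=0, pen down
FD 2.8: (0,0) -> (2.8,0) [heading=0, draw]
RT 120: heading 0 -> 240
RT 150: heading 240 -> 90
LT 30: heading 90 -> 120
FD 2.8: (2.8,0) -> (1.4,2.425) [heading=120, draw]
RT 120: heading 120 -> 0
Final: pos=(1.4,2.425), heading=0, 2 segment(s) drawn

Segment endpoints: x in {0, 1.4, 2.8}, y in {0, 2.425}
xmin=0, ymin=0, xmax=2.8, ymax=2.425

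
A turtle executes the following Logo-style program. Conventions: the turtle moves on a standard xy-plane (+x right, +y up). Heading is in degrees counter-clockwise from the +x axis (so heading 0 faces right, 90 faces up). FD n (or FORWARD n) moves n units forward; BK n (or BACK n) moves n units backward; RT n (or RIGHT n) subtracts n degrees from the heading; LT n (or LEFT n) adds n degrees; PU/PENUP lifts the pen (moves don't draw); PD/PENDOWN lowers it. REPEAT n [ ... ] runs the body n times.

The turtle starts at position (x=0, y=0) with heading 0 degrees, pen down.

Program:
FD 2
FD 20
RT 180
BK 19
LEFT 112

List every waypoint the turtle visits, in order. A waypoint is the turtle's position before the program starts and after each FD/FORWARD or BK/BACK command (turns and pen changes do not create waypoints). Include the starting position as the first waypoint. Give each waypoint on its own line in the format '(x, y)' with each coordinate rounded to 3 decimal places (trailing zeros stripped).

Answer: (0, 0)
(2, 0)
(22, 0)
(41, 0)

Derivation:
Executing turtle program step by step:
Start: pos=(0,0), heading=0, pen down
FD 2: (0,0) -> (2,0) [heading=0, draw]
FD 20: (2,0) -> (22,0) [heading=0, draw]
RT 180: heading 0 -> 180
BK 19: (22,0) -> (41,0) [heading=180, draw]
LT 112: heading 180 -> 292
Final: pos=(41,0), heading=292, 3 segment(s) drawn
Waypoints (4 total):
(0, 0)
(2, 0)
(22, 0)
(41, 0)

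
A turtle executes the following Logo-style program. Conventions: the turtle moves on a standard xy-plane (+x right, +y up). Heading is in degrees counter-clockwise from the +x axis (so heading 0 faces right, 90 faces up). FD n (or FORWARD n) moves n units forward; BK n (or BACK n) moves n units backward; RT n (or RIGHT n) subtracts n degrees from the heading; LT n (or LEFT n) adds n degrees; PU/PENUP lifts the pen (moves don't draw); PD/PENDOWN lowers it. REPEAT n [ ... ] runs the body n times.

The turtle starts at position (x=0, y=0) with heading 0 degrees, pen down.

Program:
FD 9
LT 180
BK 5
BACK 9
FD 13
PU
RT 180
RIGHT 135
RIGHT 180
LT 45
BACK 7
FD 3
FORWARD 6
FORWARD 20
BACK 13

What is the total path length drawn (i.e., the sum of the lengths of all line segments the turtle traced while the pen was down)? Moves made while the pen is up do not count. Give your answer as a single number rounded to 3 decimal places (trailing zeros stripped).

Executing turtle program step by step:
Start: pos=(0,0), heading=0, pen down
FD 9: (0,0) -> (9,0) [heading=0, draw]
LT 180: heading 0 -> 180
BK 5: (9,0) -> (14,0) [heading=180, draw]
BK 9: (14,0) -> (23,0) [heading=180, draw]
FD 13: (23,0) -> (10,0) [heading=180, draw]
PU: pen up
RT 180: heading 180 -> 0
RT 135: heading 0 -> 225
RT 180: heading 225 -> 45
LT 45: heading 45 -> 90
BK 7: (10,0) -> (10,-7) [heading=90, move]
FD 3: (10,-7) -> (10,-4) [heading=90, move]
FD 6: (10,-4) -> (10,2) [heading=90, move]
FD 20: (10,2) -> (10,22) [heading=90, move]
BK 13: (10,22) -> (10,9) [heading=90, move]
Final: pos=(10,9), heading=90, 4 segment(s) drawn

Segment lengths:
  seg 1: (0,0) -> (9,0), length = 9
  seg 2: (9,0) -> (14,0), length = 5
  seg 3: (14,0) -> (23,0), length = 9
  seg 4: (23,0) -> (10,0), length = 13
Total = 36

Answer: 36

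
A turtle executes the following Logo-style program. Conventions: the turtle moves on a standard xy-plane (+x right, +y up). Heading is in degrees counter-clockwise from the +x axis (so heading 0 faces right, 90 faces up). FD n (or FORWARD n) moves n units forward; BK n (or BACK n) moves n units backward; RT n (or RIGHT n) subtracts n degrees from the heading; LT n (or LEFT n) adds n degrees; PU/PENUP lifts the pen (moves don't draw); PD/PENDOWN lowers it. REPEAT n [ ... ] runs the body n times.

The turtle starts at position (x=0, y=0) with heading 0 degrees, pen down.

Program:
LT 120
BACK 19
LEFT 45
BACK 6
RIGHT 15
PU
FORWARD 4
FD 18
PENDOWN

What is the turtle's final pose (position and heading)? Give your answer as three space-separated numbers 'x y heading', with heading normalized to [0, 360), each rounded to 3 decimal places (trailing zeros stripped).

Answer: -3.757 -7.007 150

Derivation:
Executing turtle program step by step:
Start: pos=(0,0), heading=0, pen down
LT 120: heading 0 -> 120
BK 19: (0,0) -> (9.5,-16.454) [heading=120, draw]
LT 45: heading 120 -> 165
BK 6: (9.5,-16.454) -> (15.296,-18.007) [heading=165, draw]
RT 15: heading 165 -> 150
PU: pen up
FD 4: (15.296,-18.007) -> (11.831,-16.007) [heading=150, move]
FD 18: (11.831,-16.007) -> (-3.757,-7.007) [heading=150, move]
PD: pen down
Final: pos=(-3.757,-7.007), heading=150, 2 segment(s) drawn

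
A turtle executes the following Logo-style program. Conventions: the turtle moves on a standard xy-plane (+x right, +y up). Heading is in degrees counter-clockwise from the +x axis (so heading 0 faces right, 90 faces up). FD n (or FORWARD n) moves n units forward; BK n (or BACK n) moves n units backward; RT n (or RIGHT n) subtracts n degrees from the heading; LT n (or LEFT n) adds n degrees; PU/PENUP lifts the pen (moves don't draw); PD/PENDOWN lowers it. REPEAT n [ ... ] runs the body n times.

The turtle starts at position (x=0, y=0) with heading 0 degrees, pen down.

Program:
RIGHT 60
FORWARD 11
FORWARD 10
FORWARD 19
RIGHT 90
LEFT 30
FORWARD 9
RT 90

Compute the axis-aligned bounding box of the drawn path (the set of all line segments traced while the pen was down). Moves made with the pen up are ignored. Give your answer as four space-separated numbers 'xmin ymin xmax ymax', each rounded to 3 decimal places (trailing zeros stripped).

Answer: 0 -42.435 20 0

Derivation:
Executing turtle program step by step:
Start: pos=(0,0), heading=0, pen down
RT 60: heading 0 -> 300
FD 11: (0,0) -> (5.5,-9.526) [heading=300, draw]
FD 10: (5.5,-9.526) -> (10.5,-18.187) [heading=300, draw]
FD 19: (10.5,-18.187) -> (20,-34.641) [heading=300, draw]
RT 90: heading 300 -> 210
LT 30: heading 210 -> 240
FD 9: (20,-34.641) -> (15.5,-42.435) [heading=240, draw]
RT 90: heading 240 -> 150
Final: pos=(15.5,-42.435), heading=150, 4 segment(s) drawn

Segment endpoints: x in {0, 5.5, 10.5, 15.5, 20}, y in {-42.435, -34.641, -18.187, -9.526, 0}
xmin=0, ymin=-42.435, xmax=20, ymax=0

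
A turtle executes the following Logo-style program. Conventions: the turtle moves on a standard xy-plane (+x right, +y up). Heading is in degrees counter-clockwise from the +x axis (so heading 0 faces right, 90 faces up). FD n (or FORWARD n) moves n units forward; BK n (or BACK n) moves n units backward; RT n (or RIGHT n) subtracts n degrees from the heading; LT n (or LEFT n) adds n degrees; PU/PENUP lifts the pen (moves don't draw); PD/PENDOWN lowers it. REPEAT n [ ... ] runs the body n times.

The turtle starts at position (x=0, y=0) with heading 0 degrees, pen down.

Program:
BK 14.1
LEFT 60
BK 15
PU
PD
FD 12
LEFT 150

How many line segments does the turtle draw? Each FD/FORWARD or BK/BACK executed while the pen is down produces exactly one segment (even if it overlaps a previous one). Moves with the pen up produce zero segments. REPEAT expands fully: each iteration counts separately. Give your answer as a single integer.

Executing turtle program step by step:
Start: pos=(0,0), heading=0, pen down
BK 14.1: (0,0) -> (-14.1,0) [heading=0, draw]
LT 60: heading 0 -> 60
BK 15: (-14.1,0) -> (-21.6,-12.99) [heading=60, draw]
PU: pen up
PD: pen down
FD 12: (-21.6,-12.99) -> (-15.6,-2.598) [heading=60, draw]
LT 150: heading 60 -> 210
Final: pos=(-15.6,-2.598), heading=210, 3 segment(s) drawn
Segments drawn: 3

Answer: 3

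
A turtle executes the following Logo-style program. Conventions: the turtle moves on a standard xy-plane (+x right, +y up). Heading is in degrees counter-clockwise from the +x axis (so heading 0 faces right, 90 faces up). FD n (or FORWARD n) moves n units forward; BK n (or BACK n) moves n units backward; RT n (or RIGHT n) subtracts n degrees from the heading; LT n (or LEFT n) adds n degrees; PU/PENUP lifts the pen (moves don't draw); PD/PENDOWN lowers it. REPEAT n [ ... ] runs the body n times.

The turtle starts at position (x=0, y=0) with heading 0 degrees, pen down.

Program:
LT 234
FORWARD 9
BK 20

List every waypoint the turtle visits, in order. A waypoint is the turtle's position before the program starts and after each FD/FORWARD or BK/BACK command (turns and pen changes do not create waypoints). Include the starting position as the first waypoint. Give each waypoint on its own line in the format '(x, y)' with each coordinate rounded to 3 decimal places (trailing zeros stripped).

Answer: (0, 0)
(-5.29, -7.281)
(6.466, 8.899)

Derivation:
Executing turtle program step by step:
Start: pos=(0,0), heading=0, pen down
LT 234: heading 0 -> 234
FD 9: (0,0) -> (-5.29,-7.281) [heading=234, draw]
BK 20: (-5.29,-7.281) -> (6.466,8.899) [heading=234, draw]
Final: pos=(6.466,8.899), heading=234, 2 segment(s) drawn
Waypoints (3 total):
(0, 0)
(-5.29, -7.281)
(6.466, 8.899)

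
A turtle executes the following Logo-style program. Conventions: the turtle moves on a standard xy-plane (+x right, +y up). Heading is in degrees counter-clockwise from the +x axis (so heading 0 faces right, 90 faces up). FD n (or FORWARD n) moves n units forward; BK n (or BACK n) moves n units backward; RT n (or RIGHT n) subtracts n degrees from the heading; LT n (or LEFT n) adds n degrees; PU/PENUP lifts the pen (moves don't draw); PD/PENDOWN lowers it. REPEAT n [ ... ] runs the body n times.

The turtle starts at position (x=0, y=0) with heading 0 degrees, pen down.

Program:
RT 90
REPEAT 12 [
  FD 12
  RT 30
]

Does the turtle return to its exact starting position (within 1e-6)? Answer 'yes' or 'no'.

Answer: yes

Derivation:
Executing turtle program step by step:
Start: pos=(0,0), heading=0, pen down
RT 90: heading 0 -> 270
REPEAT 12 [
  -- iteration 1/12 --
  FD 12: (0,0) -> (0,-12) [heading=270, draw]
  RT 30: heading 270 -> 240
  -- iteration 2/12 --
  FD 12: (0,-12) -> (-6,-22.392) [heading=240, draw]
  RT 30: heading 240 -> 210
  -- iteration 3/12 --
  FD 12: (-6,-22.392) -> (-16.392,-28.392) [heading=210, draw]
  RT 30: heading 210 -> 180
  -- iteration 4/12 --
  FD 12: (-16.392,-28.392) -> (-28.392,-28.392) [heading=180, draw]
  RT 30: heading 180 -> 150
  -- iteration 5/12 --
  FD 12: (-28.392,-28.392) -> (-38.785,-22.392) [heading=150, draw]
  RT 30: heading 150 -> 120
  -- iteration 6/12 --
  FD 12: (-38.785,-22.392) -> (-44.785,-12) [heading=120, draw]
  RT 30: heading 120 -> 90
  -- iteration 7/12 --
  FD 12: (-44.785,-12) -> (-44.785,0) [heading=90, draw]
  RT 30: heading 90 -> 60
  -- iteration 8/12 --
  FD 12: (-44.785,0) -> (-38.785,10.392) [heading=60, draw]
  RT 30: heading 60 -> 30
  -- iteration 9/12 --
  FD 12: (-38.785,10.392) -> (-28.392,16.392) [heading=30, draw]
  RT 30: heading 30 -> 0
  -- iteration 10/12 --
  FD 12: (-28.392,16.392) -> (-16.392,16.392) [heading=0, draw]
  RT 30: heading 0 -> 330
  -- iteration 11/12 --
  FD 12: (-16.392,16.392) -> (-6,10.392) [heading=330, draw]
  RT 30: heading 330 -> 300
  -- iteration 12/12 --
  FD 12: (-6,10.392) -> (0,0) [heading=300, draw]
  RT 30: heading 300 -> 270
]
Final: pos=(0,0), heading=270, 12 segment(s) drawn

Start position: (0, 0)
Final position: (0, 0)
Distance = 0; < 1e-6 -> CLOSED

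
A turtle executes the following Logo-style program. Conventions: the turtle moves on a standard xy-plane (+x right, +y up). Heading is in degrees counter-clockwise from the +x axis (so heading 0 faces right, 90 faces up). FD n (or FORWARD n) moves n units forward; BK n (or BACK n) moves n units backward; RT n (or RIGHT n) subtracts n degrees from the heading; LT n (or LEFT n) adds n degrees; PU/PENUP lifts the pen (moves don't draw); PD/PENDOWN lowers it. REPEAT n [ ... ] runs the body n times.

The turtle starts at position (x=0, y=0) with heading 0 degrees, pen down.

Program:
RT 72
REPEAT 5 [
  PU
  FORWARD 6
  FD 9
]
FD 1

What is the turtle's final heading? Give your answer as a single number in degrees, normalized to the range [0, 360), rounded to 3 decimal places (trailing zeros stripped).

Executing turtle program step by step:
Start: pos=(0,0), heading=0, pen down
RT 72: heading 0 -> 288
REPEAT 5 [
  -- iteration 1/5 --
  PU: pen up
  FD 6: (0,0) -> (1.854,-5.706) [heading=288, move]
  FD 9: (1.854,-5.706) -> (4.635,-14.266) [heading=288, move]
  -- iteration 2/5 --
  PU: pen up
  FD 6: (4.635,-14.266) -> (6.489,-19.972) [heading=288, move]
  FD 9: (6.489,-19.972) -> (9.271,-28.532) [heading=288, move]
  -- iteration 3/5 --
  PU: pen up
  FD 6: (9.271,-28.532) -> (11.125,-34.238) [heading=288, move]
  FD 9: (11.125,-34.238) -> (13.906,-42.798) [heading=288, move]
  -- iteration 4/5 --
  PU: pen up
  FD 6: (13.906,-42.798) -> (15.76,-48.504) [heading=288, move]
  FD 9: (15.76,-48.504) -> (18.541,-57.063) [heading=288, move]
  -- iteration 5/5 --
  PU: pen up
  FD 6: (18.541,-57.063) -> (20.395,-62.77) [heading=288, move]
  FD 9: (20.395,-62.77) -> (23.176,-71.329) [heading=288, move]
]
FD 1: (23.176,-71.329) -> (23.485,-72.28) [heading=288, move]
Final: pos=(23.485,-72.28), heading=288, 0 segment(s) drawn

Answer: 288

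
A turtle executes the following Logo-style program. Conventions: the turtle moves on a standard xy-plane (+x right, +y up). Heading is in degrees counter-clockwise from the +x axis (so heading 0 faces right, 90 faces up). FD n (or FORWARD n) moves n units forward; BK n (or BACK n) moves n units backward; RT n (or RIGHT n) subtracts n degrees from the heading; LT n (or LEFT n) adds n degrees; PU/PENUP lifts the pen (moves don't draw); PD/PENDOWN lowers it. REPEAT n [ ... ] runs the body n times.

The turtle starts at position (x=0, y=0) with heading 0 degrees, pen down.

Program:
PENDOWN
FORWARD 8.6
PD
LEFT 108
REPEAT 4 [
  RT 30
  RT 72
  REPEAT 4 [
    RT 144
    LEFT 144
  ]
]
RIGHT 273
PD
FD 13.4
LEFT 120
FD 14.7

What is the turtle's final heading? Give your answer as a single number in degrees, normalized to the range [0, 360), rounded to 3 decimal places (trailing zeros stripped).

Answer: 267

Derivation:
Executing turtle program step by step:
Start: pos=(0,0), heading=0, pen down
PD: pen down
FD 8.6: (0,0) -> (8.6,0) [heading=0, draw]
PD: pen down
LT 108: heading 0 -> 108
REPEAT 4 [
  -- iteration 1/4 --
  RT 30: heading 108 -> 78
  RT 72: heading 78 -> 6
  REPEAT 4 [
    -- iteration 1/4 --
    RT 144: heading 6 -> 222
    LT 144: heading 222 -> 6
    -- iteration 2/4 --
    RT 144: heading 6 -> 222
    LT 144: heading 222 -> 6
    -- iteration 3/4 --
    RT 144: heading 6 -> 222
    LT 144: heading 222 -> 6
    -- iteration 4/4 --
    RT 144: heading 6 -> 222
    LT 144: heading 222 -> 6
  ]
  -- iteration 2/4 --
  RT 30: heading 6 -> 336
  RT 72: heading 336 -> 264
  REPEAT 4 [
    -- iteration 1/4 --
    RT 144: heading 264 -> 120
    LT 144: heading 120 -> 264
    -- iteration 2/4 --
    RT 144: heading 264 -> 120
    LT 144: heading 120 -> 264
    -- iteration 3/4 --
    RT 144: heading 264 -> 120
    LT 144: heading 120 -> 264
    -- iteration 4/4 --
    RT 144: heading 264 -> 120
    LT 144: heading 120 -> 264
  ]
  -- iteration 3/4 --
  RT 30: heading 264 -> 234
  RT 72: heading 234 -> 162
  REPEAT 4 [
    -- iteration 1/4 --
    RT 144: heading 162 -> 18
    LT 144: heading 18 -> 162
    -- iteration 2/4 --
    RT 144: heading 162 -> 18
    LT 144: heading 18 -> 162
    -- iteration 3/4 --
    RT 144: heading 162 -> 18
    LT 144: heading 18 -> 162
    -- iteration 4/4 --
    RT 144: heading 162 -> 18
    LT 144: heading 18 -> 162
  ]
  -- iteration 4/4 --
  RT 30: heading 162 -> 132
  RT 72: heading 132 -> 60
  REPEAT 4 [
    -- iteration 1/4 --
    RT 144: heading 60 -> 276
    LT 144: heading 276 -> 60
    -- iteration 2/4 --
    RT 144: heading 60 -> 276
    LT 144: heading 276 -> 60
    -- iteration 3/4 --
    RT 144: heading 60 -> 276
    LT 144: heading 276 -> 60
    -- iteration 4/4 --
    RT 144: heading 60 -> 276
    LT 144: heading 276 -> 60
  ]
]
RT 273: heading 60 -> 147
PD: pen down
FD 13.4: (8.6,0) -> (-2.638,7.298) [heading=147, draw]
LT 120: heading 147 -> 267
FD 14.7: (-2.638,7.298) -> (-3.408,-7.382) [heading=267, draw]
Final: pos=(-3.408,-7.382), heading=267, 3 segment(s) drawn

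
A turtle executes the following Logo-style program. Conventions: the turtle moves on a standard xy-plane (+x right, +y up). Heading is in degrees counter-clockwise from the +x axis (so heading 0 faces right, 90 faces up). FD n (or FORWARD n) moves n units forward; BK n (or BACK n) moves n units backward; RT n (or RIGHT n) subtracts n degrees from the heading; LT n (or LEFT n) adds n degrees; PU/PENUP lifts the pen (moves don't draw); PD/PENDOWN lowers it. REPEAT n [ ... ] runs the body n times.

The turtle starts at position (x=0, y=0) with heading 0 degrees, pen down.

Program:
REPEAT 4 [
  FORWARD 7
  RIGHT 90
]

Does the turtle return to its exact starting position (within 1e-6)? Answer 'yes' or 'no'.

Executing turtle program step by step:
Start: pos=(0,0), heading=0, pen down
REPEAT 4 [
  -- iteration 1/4 --
  FD 7: (0,0) -> (7,0) [heading=0, draw]
  RT 90: heading 0 -> 270
  -- iteration 2/4 --
  FD 7: (7,0) -> (7,-7) [heading=270, draw]
  RT 90: heading 270 -> 180
  -- iteration 3/4 --
  FD 7: (7,-7) -> (0,-7) [heading=180, draw]
  RT 90: heading 180 -> 90
  -- iteration 4/4 --
  FD 7: (0,-7) -> (0,0) [heading=90, draw]
  RT 90: heading 90 -> 0
]
Final: pos=(0,0), heading=0, 4 segment(s) drawn

Start position: (0, 0)
Final position: (0, 0)
Distance = 0; < 1e-6 -> CLOSED

Answer: yes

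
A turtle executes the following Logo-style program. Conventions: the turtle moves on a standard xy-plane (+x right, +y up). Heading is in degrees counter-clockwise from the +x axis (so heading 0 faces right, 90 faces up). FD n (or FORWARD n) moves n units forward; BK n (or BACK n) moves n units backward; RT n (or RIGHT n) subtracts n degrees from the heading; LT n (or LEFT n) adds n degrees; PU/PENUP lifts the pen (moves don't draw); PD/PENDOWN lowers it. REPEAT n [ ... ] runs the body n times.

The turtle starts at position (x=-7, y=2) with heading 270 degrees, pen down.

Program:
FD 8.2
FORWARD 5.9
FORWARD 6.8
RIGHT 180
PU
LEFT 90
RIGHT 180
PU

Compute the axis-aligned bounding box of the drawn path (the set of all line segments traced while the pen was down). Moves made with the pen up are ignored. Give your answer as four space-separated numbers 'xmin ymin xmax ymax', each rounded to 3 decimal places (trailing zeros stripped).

Executing turtle program step by step:
Start: pos=(-7,2), heading=270, pen down
FD 8.2: (-7,2) -> (-7,-6.2) [heading=270, draw]
FD 5.9: (-7,-6.2) -> (-7,-12.1) [heading=270, draw]
FD 6.8: (-7,-12.1) -> (-7,-18.9) [heading=270, draw]
RT 180: heading 270 -> 90
PU: pen up
LT 90: heading 90 -> 180
RT 180: heading 180 -> 0
PU: pen up
Final: pos=(-7,-18.9), heading=0, 3 segment(s) drawn

Segment endpoints: x in {-7, -7, -7, -7}, y in {-18.9, -12.1, -6.2, 2}
xmin=-7, ymin=-18.9, xmax=-7, ymax=2

Answer: -7 -18.9 -7 2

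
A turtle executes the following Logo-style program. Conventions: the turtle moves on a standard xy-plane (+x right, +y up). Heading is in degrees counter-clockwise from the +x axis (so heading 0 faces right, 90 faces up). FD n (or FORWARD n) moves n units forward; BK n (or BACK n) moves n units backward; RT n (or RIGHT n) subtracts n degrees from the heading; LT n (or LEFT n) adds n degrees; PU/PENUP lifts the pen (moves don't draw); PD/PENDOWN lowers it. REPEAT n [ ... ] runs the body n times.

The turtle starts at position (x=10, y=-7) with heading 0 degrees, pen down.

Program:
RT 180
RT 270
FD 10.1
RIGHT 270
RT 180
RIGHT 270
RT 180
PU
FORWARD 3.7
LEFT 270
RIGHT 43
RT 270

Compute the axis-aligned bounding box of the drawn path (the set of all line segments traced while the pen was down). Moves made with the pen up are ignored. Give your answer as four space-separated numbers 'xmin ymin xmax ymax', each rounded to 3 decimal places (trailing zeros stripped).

Answer: 10 -17.1 10 -7

Derivation:
Executing turtle program step by step:
Start: pos=(10,-7), heading=0, pen down
RT 180: heading 0 -> 180
RT 270: heading 180 -> 270
FD 10.1: (10,-7) -> (10,-17.1) [heading=270, draw]
RT 270: heading 270 -> 0
RT 180: heading 0 -> 180
RT 270: heading 180 -> 270
RT 180: heading 270 -> 90
PU: pen up
FD 3.7: (10,-17.1) -> (10,-13.4) [heading=90, move]
LT 270: heading 90 -> 0
RT 43: heading 0 -> 317
RT 270: heading 317 -> 47
Final: pos=(10,-13.4), heading=47, 1 segment(s) drawn

Segment endpoints: x in {10, 10}, y in {-17.1, -7}
xmin=10, ymin=-17.1, xmax=10, ymax=-7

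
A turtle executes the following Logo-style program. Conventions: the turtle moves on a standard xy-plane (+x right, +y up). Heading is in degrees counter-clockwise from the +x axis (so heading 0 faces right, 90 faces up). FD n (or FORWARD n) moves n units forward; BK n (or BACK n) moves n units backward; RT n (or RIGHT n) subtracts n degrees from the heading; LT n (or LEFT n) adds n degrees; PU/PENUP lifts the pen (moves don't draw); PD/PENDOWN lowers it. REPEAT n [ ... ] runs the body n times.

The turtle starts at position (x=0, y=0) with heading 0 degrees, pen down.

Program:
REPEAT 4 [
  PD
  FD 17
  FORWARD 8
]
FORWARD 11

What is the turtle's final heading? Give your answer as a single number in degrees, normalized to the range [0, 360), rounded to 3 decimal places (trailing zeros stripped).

Answer: 0

Derivation:
Executing turtle program step by step:
Start: pos=(0,0), heading=0, pen down
REPEAT 4 [
  -- iteration 1/4 --
  PD: pen down
  FD 17: (0,0) -> (17,0) [heading=0, draw]
  FD 8: (17,0) -> (25,0) [heading=0, draw]
  -- iteration 2/4 --
  PD: pen down
  FD 17: (25,0) -> (42,0) [heading=0, draw]
  FD 8: (42,0) -> (50,0) [heading=0, draw]
  -- iteration 3/4 --
  PD: pen down
  FD 17: (50,0) -> (67,0) [heading=0, draw]
  FD 8: (67,0) -> (75,0) [heading=0, draw]
  -- iteration 4/4 --
  PD: pen down
  FD 17: (75,0) -> (92,0) [heading=0, draw]
  FD 8: (92,0) -> (100,0) [heading=0, draw]
]
FD 11: (100,0) -> (111,0) [heading=0, draw]
Final: pos=(111,0), heading=0, 9 segment(s) drawn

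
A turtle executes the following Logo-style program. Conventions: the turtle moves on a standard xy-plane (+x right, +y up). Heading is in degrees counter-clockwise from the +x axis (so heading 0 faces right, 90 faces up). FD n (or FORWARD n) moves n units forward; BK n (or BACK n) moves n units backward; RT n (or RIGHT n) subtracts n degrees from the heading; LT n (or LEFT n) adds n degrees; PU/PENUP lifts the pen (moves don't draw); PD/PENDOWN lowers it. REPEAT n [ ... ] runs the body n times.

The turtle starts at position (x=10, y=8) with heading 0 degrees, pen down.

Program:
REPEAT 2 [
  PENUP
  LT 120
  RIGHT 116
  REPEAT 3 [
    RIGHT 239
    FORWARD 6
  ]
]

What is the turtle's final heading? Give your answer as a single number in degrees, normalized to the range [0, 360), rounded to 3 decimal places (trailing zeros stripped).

Executing turtle program step by step:
Start: pos=(10,8), heading=0, pen down
REPEAT 2 [
  -- iteration 1/2 --
  PU: pen up
  LT 120: heading 0 -> 120
  RT 116: heading 120 -> 4
  REPEAT 3 [
    -- iteration 1/3 --
    RT 239: heading 4 -> 125
    FD 6: (10,8) -> (6.559,12.915) [heading=125, move]
    -- iteration 2/3 --
    RT 239: heading 125 -> 246
    FD 6: (6.559,12.915) -> (4.118,7.434) [heading=246, move]
    -- iteration 3/3 --
    RT 239: heading 246 -> 7
    FD 6: (4.118,7.434) -> (10.073,8.165) [heading=7, move]
  ]
  -- iteration 2/2 --
  PU: pen up
  LT 120: heading 7 -> 127
  RT 116: heading 127 -> 11
  REPEAT 3 [
    -- iteration 1/3 --
    RT 239: heading 11 -> 132
    FD 6: (10.073,8.165) -> (6.059,12.624) [heading=132, move]
    -- iteration 2/3 --
    RT 239: heading 132 -> 253
    FD 6: (6.059,12.624) -> (4.304,6.886) [heading=253, move]
    -- iteration 3/3 --
    RT 239: heading 253 -> 14
    FD 6: (4.304,6.886) -> (10.126,8.337) [heading=14, move]
  ]
]
Final: pos=(10.126,8.337), heading=14, 0 segment(s) drawn

Answer: 14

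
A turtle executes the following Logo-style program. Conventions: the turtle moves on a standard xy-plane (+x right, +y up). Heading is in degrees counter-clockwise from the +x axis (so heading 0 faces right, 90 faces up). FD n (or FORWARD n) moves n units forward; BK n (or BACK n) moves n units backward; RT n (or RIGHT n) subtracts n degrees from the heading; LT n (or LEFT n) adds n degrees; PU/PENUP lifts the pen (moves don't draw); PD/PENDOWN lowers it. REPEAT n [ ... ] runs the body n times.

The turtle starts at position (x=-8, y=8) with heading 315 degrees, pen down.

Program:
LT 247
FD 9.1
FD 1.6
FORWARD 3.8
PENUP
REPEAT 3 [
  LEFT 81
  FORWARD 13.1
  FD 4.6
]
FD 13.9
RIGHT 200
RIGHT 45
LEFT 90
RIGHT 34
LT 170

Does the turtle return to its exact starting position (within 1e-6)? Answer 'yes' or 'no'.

Answer: no

Derivation:
Executing turtle program step by step:
Start: pos=(-8,8), heading=315, pen down
LT 247: heading 315 -> 202
FD 9.1: (-8,8) -> (-16.437,4.591) [heading=202, draw]
FD 1.6: (-16.437,4.591) -> (-17.921,3.992) [heading=202, draw]
FD 3.8: (-17.921,3.992) -> (-21.444,2.568) [heading=202, draw]
PU: pen up
REPEAT 3 [
  -- iteration 1/3 --
  LT 81: heading 202 -> 283
  FD 13.1: (-21.444,2.568) -> (-18.497,-10.196) [heading=283, move]
  FD 4.6: (-18.497,-10.196) -> (-17.463,-14.678) [heading=283, move]
  -- iteration 2/3 --
  LT 81: heading 283 -> 4
  FD 13.1: (-17.463,-14.678) -> (-4.394,-13.764) [heading=4, move]
  FD 4.6: (-4.394,-13.764) -> (0.194,-13.443) [heading=4, move]
  -- iteration 3/3 --
  LT 81: heading 4 -> 85
  FD 13.1: (0.194,-13.443) -> (1.336,-0.393) [heading=85, move]
  FD 4.6: (1.336,-0.393) -> (1.737,4.189) [heading=85, move]
]
FD 13.9: (1.737,4.189) -> (2.948,18.036) [heading=85, move]
RT 200: heading 85 -> 245
RT 45: heading 245 -> 200
LT 90: heading 200 -> 290
RT 34: heading 290 -> 256
LT 170: heading 256 -> 66
Final: pos=(2.948,18.036), heading=66, 3 segment(s) drawn

Start position: (-8, 8)
Final position: (2.948, 18.036)
Distance = 14.852; >= 1e-6 -> NOT closed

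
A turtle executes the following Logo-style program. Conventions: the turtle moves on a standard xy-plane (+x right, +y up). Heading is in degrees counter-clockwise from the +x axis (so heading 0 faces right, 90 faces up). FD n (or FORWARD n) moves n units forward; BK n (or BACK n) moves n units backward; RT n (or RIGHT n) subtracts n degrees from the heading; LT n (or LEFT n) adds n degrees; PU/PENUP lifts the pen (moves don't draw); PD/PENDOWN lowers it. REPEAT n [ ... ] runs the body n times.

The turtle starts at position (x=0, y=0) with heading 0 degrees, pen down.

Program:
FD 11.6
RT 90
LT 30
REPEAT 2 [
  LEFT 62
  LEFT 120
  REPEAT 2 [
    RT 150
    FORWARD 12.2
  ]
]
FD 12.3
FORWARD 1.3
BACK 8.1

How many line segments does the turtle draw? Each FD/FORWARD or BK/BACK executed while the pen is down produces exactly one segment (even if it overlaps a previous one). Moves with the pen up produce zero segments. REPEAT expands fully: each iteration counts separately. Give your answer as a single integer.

Answer: 8

Derivation:
Executing turtle program step by step:
Start: pos=(0,0), heading=0, pen down
FD 11.6: (0,0) -> (11.6,0) [heading=0, draw]
RT 90: heading 0 -> 270
LT 30: heading 270 -> 300
REPEAT 2 [
  -- iteration 1/2 --
  LT 62: heading 300 -> 2
  LT 120: heading 2 -> 122
  REPEAT 2 [
    -- iteration 1/2 --
    RT 150: heading 122 -> 332
    FD 12.2: (11.6,0) -> (22.372,-5.728) [heading=332, draw]
    -- iteration 2/2 --
    RT 150: heading 332 -> 182
    FD 12.2: (22.372,-5.728) -> (10.179,-6.153) [heading=182, draw]
  ]
  -- iteration 2/2 --
  LT 62: heading 182 -> 244
  LT 120: heading 244 -> 4
  REPEAT 2 [
    -- iteration 1/2 --
    RT 150: heading 4 -> 214
    FD 12.2: (10.179,-6.153) -> (0.065,-12.975) [heading=214, draw]
    -- iteration 2/2 --
    RT 150: heading 214 -> 64
    FD 12.2: (0.065,-12.975) -> (5.413,-2.01) [heading=64, draw]
  ]
]
FD 12.3: (5.413,-2.01) -> (10.805,9.045) [heading=64, draw]
FD 1.3: (10.805,9.045) -> (11.375,10.213) [heading=64, draw]
BK 8.1: (11.375,10.213) -> (7.824,2.933) [heading=64, draw]
Final: pos=(7.824,2.933), heading=64, 8 segment(s) drawn
Segments drawn: 8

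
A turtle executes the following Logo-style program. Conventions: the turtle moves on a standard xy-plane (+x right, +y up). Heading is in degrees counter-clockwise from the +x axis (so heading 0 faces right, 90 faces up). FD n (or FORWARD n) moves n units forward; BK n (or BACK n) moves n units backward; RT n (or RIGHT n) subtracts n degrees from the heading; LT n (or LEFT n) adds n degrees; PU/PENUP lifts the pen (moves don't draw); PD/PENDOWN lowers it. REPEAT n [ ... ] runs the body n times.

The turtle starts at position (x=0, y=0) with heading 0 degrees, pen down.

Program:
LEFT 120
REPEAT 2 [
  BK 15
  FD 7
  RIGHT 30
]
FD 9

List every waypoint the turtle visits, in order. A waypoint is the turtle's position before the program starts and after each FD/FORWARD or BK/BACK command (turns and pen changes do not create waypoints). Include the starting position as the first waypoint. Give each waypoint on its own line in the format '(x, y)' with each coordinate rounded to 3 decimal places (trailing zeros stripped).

Answer: (0, 0)
(7.5, -12.99)
(4, -6.928)
(4, -21.928)
(4, -14.928)
(8.5, -7.134)

Derivation:
Executing turtle program step by step:
Start: pos=(0,0), heading=0, pen down
LT 120: heading 0 -> 120
REPEAT 2 [
  -- iteration 1/2 --
  BK 15: (0,0) -> (7.5,-12.99) [heading=120, draw]
  FD 7: (7.5,-12.99) -> (4,-6.928) [heading=120, draw]
  RT 30: heading 120 -> 90
  -- iteration 2/2 --
  BK 15: (4,-6.928) -> (4,-21.928) [heading=90, draw]
  FD 7: (4,-21.928) -> (4,-14.928) [heading=90, draw]
  RT 30: heading 90 -> 60
]
FD 9: (4,-14.928) -> (8.5,-7.134) [heading=60, draw]
Final: pos=(8.5,-7.134), heading=60, 5 segment(s) drawn
Waypoints (6 total):
(0, 0)
(7.5, -12.99)
(4, -6.928)
(4, -21.928)
(4, -14.928)
(8.5, -7.134)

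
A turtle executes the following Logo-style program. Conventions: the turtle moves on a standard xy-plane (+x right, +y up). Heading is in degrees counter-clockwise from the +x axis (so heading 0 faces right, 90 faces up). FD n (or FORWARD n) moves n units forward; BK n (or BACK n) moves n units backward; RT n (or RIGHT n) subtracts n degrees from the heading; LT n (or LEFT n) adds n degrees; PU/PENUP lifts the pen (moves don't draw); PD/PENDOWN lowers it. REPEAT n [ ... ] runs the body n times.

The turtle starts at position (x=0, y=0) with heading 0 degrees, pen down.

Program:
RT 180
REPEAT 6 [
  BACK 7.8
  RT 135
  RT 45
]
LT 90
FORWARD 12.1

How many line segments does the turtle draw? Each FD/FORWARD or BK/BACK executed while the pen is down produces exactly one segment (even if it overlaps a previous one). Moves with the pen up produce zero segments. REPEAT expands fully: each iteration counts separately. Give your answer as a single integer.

Executing turtle program step by step:
Start: pos=(0,0), heading=0, pen down
RT 180: heading 0 -> 180
REPEAT 6 [
  -- iteration 1/6 --
  BK 7.8: (0,0) -> (7.8,0) [heading=180, draw]
  RT 135: heading 180 -> 45
  RT 45: heading 45 -> 0
  -- iteration 2/6 --
  BK 7.8: (7.8,0) -> (0,0) [heading=0, draw]
  RT 135: heading 0 -> 225
  RT 45: heading 225 -> 180
  -- iteration 3/6 --
  BK 7.8: (0,0) -> (7.8,0) [heading=180, draw]
  RT 135: heading 180 -> 45
  RT 45: heading 45 -> 0
  -- iteration 4/6 --
  BK 7.8: (7.8,0) -> (0,0) [heading=0, draw]
  RT 135: heading 0 -> 225
  RT 45: heading 225 -> 180
  -- iteration 5/6 --
  BK 7.8: (0,0) -> (7.8,0) [heading=180, draw]
  RT 135: heading 180 -> 45
  RT 45: heading 45 -> 0
  -- iteration 6/6 --
  BK 7.8: (7.8,0) -> (0,0) [heading=0, draw]
  RT 135: heading 0 -> 225
  RT 45: heading 225 -> 180
]
LT 90: heading 180 -> 270
FD 12.1: (0,0) -> (0,-12.1) [heading=270, draw]
Final: pos=(0,-12.1), heading=270, 7 segment(s) drawn
Segments drawn: 7

Answer: 7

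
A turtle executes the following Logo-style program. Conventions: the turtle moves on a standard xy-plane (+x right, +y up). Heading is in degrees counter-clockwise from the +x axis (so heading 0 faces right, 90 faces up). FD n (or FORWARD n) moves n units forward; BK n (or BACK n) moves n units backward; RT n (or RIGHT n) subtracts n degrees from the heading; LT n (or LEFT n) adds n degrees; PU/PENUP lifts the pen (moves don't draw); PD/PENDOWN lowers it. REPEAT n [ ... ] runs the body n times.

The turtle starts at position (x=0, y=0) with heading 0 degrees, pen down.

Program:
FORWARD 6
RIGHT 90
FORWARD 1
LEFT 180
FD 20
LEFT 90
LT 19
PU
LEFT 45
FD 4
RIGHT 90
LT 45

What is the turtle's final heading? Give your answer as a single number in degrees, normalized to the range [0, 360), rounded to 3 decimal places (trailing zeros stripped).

Answer: 199

Derivation:
Executing turtle program step by step:
Start: pos=(0,0), heading=0, pen down
FD 6: (0,0) -> (6,0) [heading=0, draw]
RT 90: heading 0 -> 270
FD 1: (6,0) -> (6,-1) [heading=270, draw]
LT 180: heading 270 -> 90
FD 20: (6,-1) -> (6,19) [heading=90, draw]
LT 90: heading 90 -> 180
LT 19: heading 180 -> 199
PU: pen up
LT 45: heading 199 -> 244
FD 4: (6,19) -> (4.247,15.405) [heading=244, move]
RT 90: heading 244 -> 154
LT 45: heading 154 -> 199
Final: pos=(4.247,15.405), heading=199, 3 segment(s) drawn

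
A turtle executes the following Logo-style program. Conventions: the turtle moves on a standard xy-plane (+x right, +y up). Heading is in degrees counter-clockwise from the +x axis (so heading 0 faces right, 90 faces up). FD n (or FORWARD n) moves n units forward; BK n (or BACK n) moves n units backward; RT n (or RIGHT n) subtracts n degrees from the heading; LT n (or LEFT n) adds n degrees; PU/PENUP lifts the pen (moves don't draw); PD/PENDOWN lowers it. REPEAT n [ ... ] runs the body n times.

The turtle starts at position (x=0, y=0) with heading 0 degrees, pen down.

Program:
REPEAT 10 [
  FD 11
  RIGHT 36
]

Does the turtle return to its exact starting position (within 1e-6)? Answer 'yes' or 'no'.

Answer: yes

Derivation:
Executing turtle program step by step:
Start: pos=(0,0), heading=0, pen down
REPEAT 10 [
  -- iteration 1/10 --
  FD 11: (0,0) -> (11,0) [heading=0, draw]
  RT 36: heading 0 -> 324
  -- iteration 2/10 --
  FD 11: (11,0) -> (19.899,-6.466) [heading=324, draw]
  RT 36: heading 324 -> 288
  -- iteration 3/10 --
  FD 11: (19.899,-6.466) -> (23.298,-16.927) [heading=288, draw]
  RT 36: heading 288 -> 252
  -- iteration 4/10 --
  FD 11: (23.298,-16.927) -> (19.899,-27.389) [heading=252, draw]
  RT 36: heading 252 -> 216
  -- iteration 5/10 --
  FD 11: (19.899,-27.389) -> (11,-33.855) [heading=216, draw]
  RT 36: heading 216 -> 180
  -- iteration 6/10 --
  FD 11: (11,-33.855) -> (0,-33.855) [heading=180, draw]
  RT 36: heading 180 -> 144
  -- iteration 7/10 --
  FD 11: (0,-33.855) -> (-8.899,-27.389) [heading=144, draw]
  RT 36: heading 144 -> 108
  -- iteration 8/10 --
  FD 11: (-8.899,-27.389) -> (-12.298,-16.927) [heading=108, draw]
  RT 36: heading 108 -> 72
  -- iteration 9/10 --
  FD 11: (-12.298,-16.927) -> (-8.899,-6.466) [heading=72, draw]
  RT 36: heading 72 -> 36
  -- iteration 10/10 --
  FD 11: (-8.899,-6.466) -> (0,0) [heading=36, draw]
  RT 36: heading 36 -> 0
]
Final: pos=(0,0), heading=0, 10 segment(s) drawn

Start position: (0, 0)
Final position: (0, 0)
Distance = 0; < 1e-6 -> CLOSED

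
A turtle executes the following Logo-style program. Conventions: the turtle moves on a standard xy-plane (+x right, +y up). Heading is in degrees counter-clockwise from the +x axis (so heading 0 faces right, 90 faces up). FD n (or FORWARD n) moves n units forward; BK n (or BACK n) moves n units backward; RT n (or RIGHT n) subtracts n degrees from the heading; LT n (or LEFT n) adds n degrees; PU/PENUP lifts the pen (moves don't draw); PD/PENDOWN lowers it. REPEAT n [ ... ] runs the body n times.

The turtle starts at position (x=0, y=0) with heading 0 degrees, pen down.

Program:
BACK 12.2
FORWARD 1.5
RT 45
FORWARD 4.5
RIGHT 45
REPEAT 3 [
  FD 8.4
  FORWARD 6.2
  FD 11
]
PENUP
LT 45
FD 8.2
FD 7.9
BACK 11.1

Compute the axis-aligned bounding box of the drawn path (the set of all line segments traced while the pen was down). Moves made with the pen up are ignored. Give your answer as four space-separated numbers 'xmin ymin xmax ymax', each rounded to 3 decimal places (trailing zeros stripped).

Executing turtle program step by step:
Start: pos=(0,0), heading=0, pen down
BK 12.2: (0,0) -> (-12.2,0) [heading=0, draw]
FD 1.5: (-12.2,0) -> (-10.7,0) [heading=0, draw]
RT 45: heading 0 -> 315
FD 4.5: (-10.7,0) -> (-7.518,-3.182) [heading=315, draw]
RT 45: heading 315 -> 270
REPEAT 3 [
  -- iteration 1/3 --
  FD 8.4: (-7.518,-3.182) -> (-7.518,-11.582) [heading=270, draw]
  FD 6.2: (-7.518,-11.582) -> (-7.518,-17.782) [heading=270, draw]
  FD 11: (-7.518,-17.782) -> (-7.518,-28.782) [heading=270, draw]
  -- iteration 2/3 --
  FD 8.4: (-7.518,-28.782) -> (-7.518,-37.182) [heading=270, draw]
  FD 6.2: (-7.518,-37.182) -> (-7.518,-43.382) [heading=270, draw]
  FD 11: (-7.518,-43.382) -> (-7.518,-54.382) [heading=270, draw]
  -- iteration 3/3 --
  FD 8.4: (-7.518,-54.382) -> (-7.518,-62.782) [heading=270, draw]
  FD 6.2: (-7.518,-62.782) -> (-7.518,-68.982) [heading=270, draw]
  FD 11: (-7.518,-68.982) -> (-7.518,-79.982) [heading=270, draw]
]
PU: pen up
LT 45: heading 270 -> 315
FD 8.2: (-7.518,-79.982) -> (-1.72,-85.78) [heading=315, move]
FD 7.9: (-1.72,-85.78) -> (3.866,-91.366) [heading=315, move]
BK 11.1: (3.866,-91.366) -> (-3.982,-83.518) [heading=315, move]
Final: pos=(-3.982,-83.518), heading=315, 12 segment(s) drawn

Segment endpoints: x in {-12.2, -10.7, -7.518, -7.518, -7.518, -7.518, -7.518, -7.518, -7.518, 0}, y in {-79.982, -68.982, -62.782, -54.382, -43.382, -37.182, -28.782, -17.782, -11.582, -3.182, 0}
xmin=-12.2, ymin=-79.982, xmax=0, ymax=0

Answer: -12.2 -79.982 0 0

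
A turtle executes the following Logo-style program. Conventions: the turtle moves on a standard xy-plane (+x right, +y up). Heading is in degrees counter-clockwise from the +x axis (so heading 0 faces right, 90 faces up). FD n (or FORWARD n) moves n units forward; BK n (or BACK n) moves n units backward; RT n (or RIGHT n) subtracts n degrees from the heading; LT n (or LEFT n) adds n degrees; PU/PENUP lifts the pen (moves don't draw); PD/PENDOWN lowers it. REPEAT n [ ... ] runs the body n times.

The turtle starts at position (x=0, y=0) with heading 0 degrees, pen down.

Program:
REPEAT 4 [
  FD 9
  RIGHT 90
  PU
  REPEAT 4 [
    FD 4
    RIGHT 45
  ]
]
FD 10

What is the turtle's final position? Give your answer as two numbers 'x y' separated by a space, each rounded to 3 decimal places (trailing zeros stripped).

Executing turtle program step by step:
Start: pos=(0,0), heading=0, pen down
REPEAT 4 [
  -- iteration 1/4 --
  FD 9: (0,0) -> (9,0) [heading=0, draw]
  RT 90: heading 0 -> 270
  PU: pen up
  REPEAT 4 [
    -- iteration 1/4 --
    FD 4: (9,0) -> (9,-4) [heading=270, move]
    RT 45: heading 270 -> 225
    -- iteration 2/4 --
    FD 4: (9,-4) -> (6.172,-6.828) [heading=225, move]
    RT 45: heading 225 -> 180
    -- iteration 3/4 --
    FD 4: (6.172,-6.828) -> (2.172,-6.828) [heading=180, move]
    RT 45: heading 180 -> 135
    -- iteration 4/4 --
    FD 4: (2.172,-6.828) -> (-0.657,-4) [heading=135, move]
    RT 45: heading 135 -> 90
  ]
  -- iteration 2/4 --
  FD 9: (-0.657,-4) -> (-0.657,5) [heading=90, move]
  RT 90: heading 90 -> 0
  PU: pen up
  REPEAT 4 [
    -- iteration 1/4 --
    FD 4: (-0.657,5) -> (3.343,5) [heading=0, move]
    RT 45: heading 0 -> 315
    -- iteration 2/4 --
    FD 4: (3.343,5) -> (6.172,2.172) [heading=315, move]
    RT 45: heading 315 -> 270
    -- iteration 3/4 --
    FD 4: (6.172,2.172) -> (6.172,-1.828) [heading=270, move]
    RT 45: heading 270 -> 225
    -- iteration 4/4 --
    FD 4: (6.172,-1.828) -> (3.343,-4.657) [heading=225, move]
    RT 45: heading 225 -> 180
  ]
  -- iteration 3/4 --
  FD 9: (3.343,-4.657) -> (-5.657,-4.657) [heading=180, move]
  RT 90: heading 180 -> 90
  PU: pen up
  REPEAT 4 [
    -- iteration 1/4 --
    FD 4: (-5.657,-4.657) -> (-5.657,-0.657) [heading=90, move]
    RT 45: heading 90 -> 45
    -- iteration 2/4 --
    FD 4: (-5.657,-0.657) -> (-2.828,2.172) [heading=45, move]
    RT 45: heading 45 -> 0
    -- iteration 3/4 --
    FD 4: (-2.828,2.172) -> (1.172,2.172) [heading=0, move]
    RT 45: heading 0 -> 315
    -- iteration 4/4 --
    FD 4: (1.172,2.172) -> (4,-0.657) [heading=315, move]
    RT 45: heading 315 -> 270
  ]
  -- iteration 4/4 --
  FD 9: (4,-0.657) -> (4,-9.657) [heading=270, move]
  RT 90: heading 270 -> 180
  PU: pen up
  REPEAT 4 [
    -- iteration 1/4 --
    FD 4: (4,-9.657) -> (0,-9.657) [heading=180, move]
    RT 45: heading 180 -> 135
    -- iteration 2/4 --
    FD 4: (0,-9.657) -> (-2.828,-6.828) [heading=135, move]
    RT 45: heading 135 -> 90
    -- iteration 3/4 --
    FD 4: (-2.828,-6.828) -> (-2.828,-2.828) [heading=90, move]
    RT 45: heading 90 -> 45
    -- iteration 4/4 --
    FD 4: (-2.828,-2.828) -> (0,0) [heading=45, move]
    RT 45: heading 45 -> 0
  ]
]
FD 10: (0,0) -> (10,0) [heading=0, move]
Final: pos=(10,0), heading=0, 1 segment(s) drawn

Answer: 10 0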